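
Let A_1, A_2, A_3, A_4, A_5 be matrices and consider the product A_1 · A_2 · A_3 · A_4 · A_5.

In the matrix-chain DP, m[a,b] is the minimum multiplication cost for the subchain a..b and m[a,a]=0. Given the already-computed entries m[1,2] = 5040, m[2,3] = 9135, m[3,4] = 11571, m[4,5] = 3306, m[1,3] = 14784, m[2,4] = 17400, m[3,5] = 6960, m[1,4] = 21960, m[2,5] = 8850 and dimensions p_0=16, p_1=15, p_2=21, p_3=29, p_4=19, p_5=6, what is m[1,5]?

10290

m[1,5] = min over k∈[1,4] of m[1,k]+m[k+1,5]+p_{0}·p_k·p_{5}.
k=1: 0 + 8850 + 16·15·6 = 10290; k=2: 5040 + 6960 + 16·21·6 = 14016; k=3: 14784 + 3306 + 16·29·6 = 20874; k=4: 21960 + 0 + 16·19·6 = 23784.
Minimum: 10290 at k=1.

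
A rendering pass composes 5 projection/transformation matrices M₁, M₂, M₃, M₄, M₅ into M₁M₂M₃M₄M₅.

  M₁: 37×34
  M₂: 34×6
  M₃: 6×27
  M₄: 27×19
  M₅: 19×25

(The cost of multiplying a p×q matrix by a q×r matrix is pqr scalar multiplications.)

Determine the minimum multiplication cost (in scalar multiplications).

19026

Adjacent pairs: M₁M₂ = 37·34·6 = 7548; M₂M₃ = 34·6·27 = 5508; M₃M₄ = 6·27·19 = 3078; M₄M₅ = 27·19·25 = 12825.
Length 3: M₁..M₃: k=1: 0+5508+37·34·27=39474; k=2: 7548+0+37·6·27=13542 → min 13542 | M₂..M₄: k=2: 0+3078+34·6·19=6954; k=3: 5508+0+34·27·19=22950 → min 6954 | M₃..M₅: k=3: 0+12825+6·27·25=16875; k=4: 3078+0+6·19·25=5928 → min 5928.
Length 4: M₁..M₄: k=1: 0+6954+37·34·19=30856; k=2: 7548+3078+37·6·19=14844; k=3: 13542+0+37·27·19=32523 → min 14844 | M₂..M₅: k=2: 0+5928+34·6·25=11028; k=3: 5508+12825+34·27·25=41283; k=4: 6954+0+34·19·25=23104 → min 11028.
Length 5: M₁..M₅: k=1: 0+11028+37·34·25=42478; k=2: 7548+5928+37·6·25=19026; k=3: 13542+12825+37·27·25=51342; k=4: 14844+0+37·19·25=32419 → min 19026.
Optimal order: ((M₁M₂)((M₃M₄)M₅)) with cost 19026.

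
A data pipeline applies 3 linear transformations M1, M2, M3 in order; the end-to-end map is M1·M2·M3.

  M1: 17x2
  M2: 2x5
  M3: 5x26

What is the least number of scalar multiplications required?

Order (M1·(M2·M3)): (M2·M3): 2×5 by 5×26 → 2×26, cost 2·5·26 = 260; (M1·(M2·M3)): 17×2 by 2×26 → 17×26, cost 17·2·26 = 884; cumulative 1144. Total 1144.
Order ((M1·M2)·M3): (M1·M2): 17×2 by 2×5 → 17×5, cost 17·2·5 = 170; ((M1·M2)·M3): 17×5 by 5×26 → 17×26, cost 17·5·26 = 2210; cumulative 2380. Total 2380.
Minimum: 1144.

1144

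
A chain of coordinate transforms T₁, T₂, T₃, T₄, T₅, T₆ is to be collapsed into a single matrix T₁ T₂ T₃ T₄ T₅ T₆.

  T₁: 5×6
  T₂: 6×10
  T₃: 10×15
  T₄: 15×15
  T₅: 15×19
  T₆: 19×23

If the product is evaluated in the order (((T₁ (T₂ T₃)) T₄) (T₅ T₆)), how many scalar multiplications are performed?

10755

(T₂ T₃): 6×10 by 10×15 → 6×15, cost 6·10·15 = 900
(T₁ (T₂ T₃)): 5×6 by 6×15 → 5×15, cost 5·6·15 = 450; cumulative 1350
((T₁ (T₂ T₃)) T₄): 5×15 by 15×15 → 5×15, cost 5·15·15 = 1125; cumulative 2475
(T₅ T₆): 15×19 by 19×23 → 15×23, cost 15·19·23 = 6555
(((T₁ (T₂ T₃)) T₄) (T₅ T₆)): 5×15 by 15×23 → 5×23, cost 5·15·23 = 1725; cumulative 10755
Total: 10755 scalar multiplications.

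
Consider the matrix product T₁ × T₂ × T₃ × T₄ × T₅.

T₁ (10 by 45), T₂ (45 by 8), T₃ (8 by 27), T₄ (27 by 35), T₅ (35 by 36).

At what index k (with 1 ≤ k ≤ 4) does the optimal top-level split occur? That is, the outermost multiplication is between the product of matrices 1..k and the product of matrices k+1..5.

2

Adjacent pairs: T₁T₂ = 10·45·8 = 3600; T₂T₃ = 45·8·27 = 9720; T₃T₄ = 8·27·35 = 7560; T₄T₅ = 27·35·36 = 34020.
Length 3: T₁..T₃: k=1: 0+9720+10·45·27=21870; k=2: 3600+0+10·8·27=5760 → min 5760 | T₂..T₄: k=2: 0+7560+45·8·35=20160; k=3: 9720+0+45·27·35=52245 → min 20160 | T₃..T₅: k=3: 0+34020+8·27·36=41796; k=4: 7560+0+8·35·36=17640 → min 17640.
Length 4: T₁..T₄: k=1: 0+20160+10·45·35=35910; k=2: 3600+7560+10·8·35=13960; k=3: 5760+0+10·27·35=15210 → min 13960 | T₂..T₅: k=2: 0+17640+45·8·36=30600; k=3: 9720+34020+45·27·36=87480; k=4: 20160+0+45·35·36=76860 → min 30600.
Top-level splits: k=1: (T₁..T₁)·(T₂..T₅) → 0+30600+10·45·36 = 46800; k=2: (T₁..T₂)·(T₃..T₅) → 3600+17640+10·8·36 = 24120; k=3: (T₁..T₃)·(T₄..T₅) → 5760+34020+10·27·36 = 49500; k=4: (T₁..T₄)·(T₅..T₅) → 13960+0+10·35·36 = 26560.
Best split is after T₂, i.e. k = 2.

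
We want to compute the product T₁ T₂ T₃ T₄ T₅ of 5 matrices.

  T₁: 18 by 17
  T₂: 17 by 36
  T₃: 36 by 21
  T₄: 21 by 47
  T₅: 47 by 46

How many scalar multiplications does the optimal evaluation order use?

Adjacent pairs: T₁T₂ = 18·17·36 = 11016; T₂T₃ = 17·36·21 = 12852; T₃T₄ = 36·21·47 = 35532; T₄T₅ = 21·47·46 = 45402.
Length 3: T₁..T₃: k=1: 0+12852+18·17·21=19278; k=2: 11016+0+18·36·21=24624 → min 19278 | T₂..T₄: k=2: 0+35532+17·36·47=64296; k=3: 12852+0+17·21·47=29631 → min 29631 | T₃..T₅: k=3: 0+45402+36·21·46=80178; k=4: 35532+0+36·47·46=113364 → min 80178.
Length 4: T₁..T₄: k=1: 0+29631+18·17·47=44013; k=2: 11016+35532+18·36·47=77004; k=3: 19278+0+18·21·47=37044 → min 37044 | T₂..T₅: k=2: 0+80178+17·36·46=108330; k=3: 12852+45402+17·21·46=74676; k=4: 29631+0+17·47·46=66385 → min 66385.
Length 5: T₁..T₅: k=1: 0+66385+18·17·46=80461; k=2: 11016+80178+18·36·46=121002; k=3: 19278+45402+18·21·46=82068; k=4: 37044+0+18·47·46=75960 → min 75960.
Optimal order: (((T₁ (T₂ T₃)) T₄) T₅) with cost 75960.

75960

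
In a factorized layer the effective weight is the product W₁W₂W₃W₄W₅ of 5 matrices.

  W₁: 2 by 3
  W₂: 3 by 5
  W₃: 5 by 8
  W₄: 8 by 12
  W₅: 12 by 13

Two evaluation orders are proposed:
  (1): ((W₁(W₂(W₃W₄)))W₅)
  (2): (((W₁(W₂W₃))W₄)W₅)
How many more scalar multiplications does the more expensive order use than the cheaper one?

Order (1) = ((W₁(W₂(W₃W₄)))W₅): (W₃W₄): 5×8 by 8×12 → 5×12, cost 5·8·12 = 480; (W₂(W₃W₄)): 3×5 by 5×12 → 3×12, cost 3·5·12 = 180; cumulative 660; (W₁(W₂(W₃W₄))): 2×3 by 3×12 → 2×12, cost 2·3·12 = 72; cumulative 732; ((W₁(W₂(W₃W₄)))W₅): 2×12 by 12×13 → 2×13, cost 2·12·13 = 312; cumulative 1044. Total 1044.
Order (2) = (((W₁(W₂W₃))W₄)W₅): (W₂W₃): 3×5 by 5×8 → 3×8, cost 3·5·8 = 120; (W₁(W₂W₃)): 2×3 by 3×8 → 2×8, cost 2·3·8 = 48; cumulative 168; ((W₁(W₂W₃))W₄): 2×8 by 8×12 → 2×12, cost 2·8·12 = 192; cumulative 360; (((W₁(W₂W₃))W₄)W₅): 2×12 by 12×13 → 2×13, cost 2·12·13 = 312; cumulative 672. Total 672.
Difference: |1044 − 672| = 372.

372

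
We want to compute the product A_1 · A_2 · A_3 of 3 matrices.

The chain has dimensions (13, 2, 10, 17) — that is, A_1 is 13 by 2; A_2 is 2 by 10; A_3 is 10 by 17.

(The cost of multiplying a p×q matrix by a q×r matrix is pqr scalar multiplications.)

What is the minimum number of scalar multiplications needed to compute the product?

782

Order (A_1 · (A_2 · A_3)): (A_2 · A_3): 2×10 by 10×17 → 2×17, cost 2·10·17 = 340; (A_1 · (A_2 · A_3)): 13×2 by 2×17 → 13×17, cost 13·2·17 = 442; cumulative 782. Total 782.
Order ((A_1 · A_2) · A_3): (A_1 · A_2): 13×2 by 2×10 → 13×10, cost 13·2·10 = 260; ((A_1 · A_2) · A_3): 13×10 by 10×17 → 13×17, cost 13·10·17 = 2210; cumulative 2470. Total 2470.
Minimum: 782.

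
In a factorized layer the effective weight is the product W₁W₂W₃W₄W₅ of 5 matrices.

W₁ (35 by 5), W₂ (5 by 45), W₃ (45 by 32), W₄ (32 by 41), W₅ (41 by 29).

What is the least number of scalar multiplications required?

Adjacent pairs: W₁W₂ = 35·5·45 = 7875; W₂W₃ = 5·45·32 = 7200; W₃W₄ = 45·32·41 = 59040; W₄W₅ = 32·41·29 = 38048.
Length 3: W₁..W₃: k=1: 0+7200+35·5·32=12800; k=2: 7875+0+35·45·32=58275 → min 12800 | W₂..W₄: k=2: 0+59040+5·45·41=68265; k=3: 7200+0+5·32·41=13760 → min 13760 | W₃..W₅: k=3: 0+38048+45·32·29=79808; k=4: 59040+0+45·41·29=112545 → min 79808.
Length 4: W₁..W₄: k=1: 0+13760+35·5·41=20935; k=2: 7875+59040+35·45·41=131490; k=3: 12800+0+35·32·41=58720 → min 20935 | W₂..W₅: k=2: 0+79808+5·45·29=86333; k=3: 7200+38048+5·32·29=49888; k=4: 13760+0+5·41·29=19705 → min 19705.
Length 5: W₁..W₅: k=1: 0+19705+35·5·29=24780; k=2: 7875+79808+35·45·29=133358; k=3: 12800+38048+35·32·29=83328; k=4: 20935+0+35·41·29=62550 → min 24780.
Optimal order: (W₁(((W₂W₃)W₄)W₅)) with cost 24780.

24780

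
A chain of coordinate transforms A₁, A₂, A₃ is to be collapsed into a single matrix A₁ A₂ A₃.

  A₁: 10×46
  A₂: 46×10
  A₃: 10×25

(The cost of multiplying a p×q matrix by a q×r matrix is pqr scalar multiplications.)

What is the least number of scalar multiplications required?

Order (A₁ (A₂ A₃)): (A₂ A₃): 46×10 by 10×25 → 46×25, cost 46·10·25 = 11500; (A₁ (A₂ A₃)): 10×46 by 46×25 → 10×25, cost 10·46·25 = 11500; cumulative 23000. Total 23000.
Order ((A₁ A₂) A₃): (A₁ A₂): 10×46 by 46×10 → 10×10, cost 10·46·10 = 4600; ((A₁ A₂) A₃): 10×10 by 10×25 → 10×25, cost 10·10·25 = 2500; cumulative 7100. Total 7100.
Minimum: 7100.

7100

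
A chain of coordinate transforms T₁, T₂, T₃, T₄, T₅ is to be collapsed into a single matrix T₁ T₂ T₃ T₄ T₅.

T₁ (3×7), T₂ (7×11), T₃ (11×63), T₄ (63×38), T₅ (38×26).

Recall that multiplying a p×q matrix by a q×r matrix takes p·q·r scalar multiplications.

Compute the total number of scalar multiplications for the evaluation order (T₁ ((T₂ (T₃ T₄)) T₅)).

(T₃ T₄): 11×63 by 63×38 → 11×38, cost 11·63·38 = 26334
(T₂ (T₃ T₄)): 7×11 by 11×38 → 7×38, cost 7·11·38 = 2926; cumulative 29260
((T₂ (T₃ T₄)) T₅): 7×38 by 38×26 → 7×26, cost 7·38·26 = 6916; cumulative 36176
(T₁ ((T₂ (T₃ T₄)) T₅)): 3×7 by 7×26 → 3×26, cost 3·7·26 = 546; cumulative 36722
Total: 36722 scalar multiplications.

36722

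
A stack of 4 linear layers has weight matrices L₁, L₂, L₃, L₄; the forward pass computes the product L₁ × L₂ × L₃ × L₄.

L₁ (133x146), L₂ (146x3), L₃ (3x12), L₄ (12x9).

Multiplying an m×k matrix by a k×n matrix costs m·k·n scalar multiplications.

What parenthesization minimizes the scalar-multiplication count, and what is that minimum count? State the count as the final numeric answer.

Adjacent pairs: L₁L₂ = 133·146·3 = 58254; L₂L₃ = 146·3·12 = 5256; L₃L₄ = 3·12·9 = 324.
Length 3: L₁..L₃: k=1: 0+5256+133·146·12=238272; k=2: 58254+0+133·3·12=63042 → min 63042 | L₂..L₄: k=2: 0+324+146·3·9=4266; k=3: 5256+0+146·12·9=21024 → min 4266.
Length 4: L₁..L₄: k=1: 0+4266+133·146·9=179028; k=2: 58254+324+133·3·9=62169; k=3: 63042+0+133·12·9=77406 → min 62169.
Optimal parenthesization: ((L₁ × L₂) × (L₃ × L₄)) with cost 62169.

62169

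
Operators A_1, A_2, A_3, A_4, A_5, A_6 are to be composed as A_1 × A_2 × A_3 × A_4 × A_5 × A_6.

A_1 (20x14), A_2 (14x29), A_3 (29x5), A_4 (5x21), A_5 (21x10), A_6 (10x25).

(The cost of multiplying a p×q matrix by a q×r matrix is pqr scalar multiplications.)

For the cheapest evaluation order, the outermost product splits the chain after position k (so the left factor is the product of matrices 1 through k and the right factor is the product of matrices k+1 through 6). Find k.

Adjacent pairs: A_1A_2 = 20·14·29 = 8120; A_2A_3 = 14·29·5 = 2030; A_3A_4 = 29·5·21 = 3045; A_4A_5 = 5·21·10 = 1050; A_5A_6 = 21·10·25 = 5250.
Length 3: A_1..A_3: k=1: 0+2030+20·14·5=3430; k=2: 8120+0+20·29·5=11020 → min 3430 | A_2..A_4: k=2: 0+3045+14·29·21=11571; k=3: 2030+0+14·5·21=3500 → min 3500 | A_3..A_5: k=3: 0+1050+29·5·10=2500; k=4: 3045+0+29·21·10=9135 → min 2500 | A_4..A_6: k=4: 0+5250+5·21·25=7875; k=5: 1050+0+5·10·25=2300 → min 2300.
Length 4: A_1..A_4: k=1: 0+3500+20·14·21=9380; k=2: 8120+3045+20·29·21=23345; k=3: 3430+0+20·5·21=5530 → min 5530 | A_2..A_5: k=2: 0+2500+14·29·10=6560; k=3: 2030+1050+14·5·10=3780; k=4: 3500+0+14·21·10=6440 → min 3780 | A_3..A_6: k=3: 0+2300+29·5·25=5925; k=4: 3045+5250+29·21·25=23520; k=5: 2500+0+29·10·25=9750 → min 5925.
Length 5: A_1..A_5: k=1: 0+3780+20·14·10=6580; k=2: 8120+2500+20·29·10=16420; k=3: 3430+1050+20·5·10=5480; k=4: 5530+0+20·21·10=9730 → min 5480 | A_2..A_6: k=2: 0+5925+14·29·25=16075; k=3: 2030+2300+14·5·25=6080; k=4: 3500+5250+14·21·25=16100; k=5: 3780+0+14·10·25=7280 → min 6080.
Top-level splits: k=1: (A_1..A_1)·(A_2..A_6) → 0+6080+20·14·25 = 13080; k=2: (A_1..A_2)·(A_3..A_6) → 8120+5925+20·29·25 = 28545; k=3: (A_1..A_3)·(A_4..A_6) → 3430+2300+20·5·25 = 8230; k=4: (A_1..A_4)·(A_5..A_6) → 5530+5250+20·21·25 = 21280; k=5: (A_1..A_5)·(A_6..A_6) → 5480+0+20·10·25 = 10480.
Best split is after A_3, i.e. k = 3.

3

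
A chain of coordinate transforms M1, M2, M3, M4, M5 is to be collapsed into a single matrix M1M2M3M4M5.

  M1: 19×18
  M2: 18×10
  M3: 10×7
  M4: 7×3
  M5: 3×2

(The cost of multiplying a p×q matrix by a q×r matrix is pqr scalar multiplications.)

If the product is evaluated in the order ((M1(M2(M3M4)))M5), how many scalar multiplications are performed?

1890

(M3M4): 10×7 by 7×3 → 10×3, cost 10·7·3 = 210
(M2(M3M4)): 18×10 by 10×3 → 18×3, cost 18·10·3 = 540; cumulative 750
(M1(M2(M3M4))): 19×18 by 18×3 → 19×3, cost 19·18·3 = 1026; cumulative 1776
((M1(M2(M3M4)))M5): 19×3 by 3×2 → 19×2, cost 19·3·2 = 114; cumulative 1890
Total: 1890 scalar multiplications.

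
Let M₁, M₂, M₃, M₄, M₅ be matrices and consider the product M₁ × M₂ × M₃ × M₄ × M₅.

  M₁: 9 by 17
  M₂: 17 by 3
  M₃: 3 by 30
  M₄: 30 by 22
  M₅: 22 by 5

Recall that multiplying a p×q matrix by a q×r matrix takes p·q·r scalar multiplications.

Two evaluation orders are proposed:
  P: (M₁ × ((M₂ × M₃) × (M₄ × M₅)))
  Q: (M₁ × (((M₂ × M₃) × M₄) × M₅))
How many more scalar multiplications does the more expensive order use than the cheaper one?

Order P = (M₁ × ((M₂ × M₃) × (M₄ × M₅))): (M₂ × M₃): 17×3 by 3×30 → 17×30, cost 17·3·30 = 1530; (M₄ × M₅): 30×22 by 22×5 → 30×5, cost 30·22·5 = 3300; ((M₂ × M₃) × (M₄ × M₅)): 17×30 by 30×5 → 17×5, cost 17·30·5 = 2550; cumulative 7380; (M₁ × ((M₂ × M₃) × (M₄ × M₅))): 9×17 by 17×5 → 9×5, cost 9·17·5 = 765; cumulative 8145. Total 8145.
Order Q = (M₁ × (((M₂ × M₃) × M₄) × M₅)): (M₂ × M₃): 17×3 by 3×30 → 17×30, cost 17·3·30 = 1530; ((M₂ × M₃) × M₄): 17×30 by 30×22 → 17×22, cost 17·30·22 = 11220; cumulative 12750; (((M₂ × M₃) × M₄) × M₅): 17×22 by 22×5 → 17×5, cost 17·22·5 = 1870; cumulative 14620; (M₁ × (((M₂ × M₃) × M₄) × M₅)): 9×17 by 17×5 → 9×5, cost 9·17·5 = 765; cumulative 15385. Total 15385.
Difference: |8145 − 15385| = 7240.

7240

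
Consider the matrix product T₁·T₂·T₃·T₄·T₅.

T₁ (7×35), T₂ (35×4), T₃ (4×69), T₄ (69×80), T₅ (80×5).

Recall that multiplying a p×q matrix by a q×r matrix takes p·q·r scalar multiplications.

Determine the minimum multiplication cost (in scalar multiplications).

24800

Adjacent pairs: T₁T₂ = 7·35·4 = 980; T₂T₃ = 35·4·69 = 9660; T₃T₄ = 4·69·80 = 22080; T₄T₅ = 69·80·5 = 27600.
Length 3: T₁..T₃: k=1: 0+9660+7·35·69=26565; k=2: 980+0+7·4·69=2912 → min 2912 | T₂..T₄: k=2: 0+22080+35·4·80=33280; k=3: 9660+0+35·69·80=202860 → min 33280 | T₃..T₅: k=3: 0+27600+4·69·5=28980; k=4: 22080+0+4·80·5=23680 → min 23680.
Length 4: T₁..T₄: k=1: 0+33280+7·35·80=52880; k=2: 980+22080+7·4·80=25300; k=3: 2912+0+7·69·80=41552 → min 25300 | T₂..T₅: k=2: 0+23680+35·4·5=24380; k=3: 9660+27600+35·69·5=49335; k=4: 33280+0+35·80·5=47280 → min 24380.
Length 5: T₁..T₅: k=1: 0+24380+7·35·5=25605; k=2: 980+23680+7·4·5=24800; k=3: 2912+27600+7·69·5=32927; k=4: 25300+0+7·80·5=28100 → min 24800.
Optimal order: ((T₁·T₂)·((T₃·T₄)·T₅)) with cost 24800.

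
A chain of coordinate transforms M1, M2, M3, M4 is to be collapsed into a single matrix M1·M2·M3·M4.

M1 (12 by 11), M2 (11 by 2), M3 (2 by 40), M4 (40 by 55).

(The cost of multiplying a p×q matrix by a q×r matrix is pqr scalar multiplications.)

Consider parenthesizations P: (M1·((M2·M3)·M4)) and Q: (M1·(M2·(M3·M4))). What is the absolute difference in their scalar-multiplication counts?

19470

Order P = (M1·((M2·M3)·M4)): (M2·M3): 11×2 by 2×40 → 11×40, cost 11·2·40 = 880; ((M2·M3)·M4): 11×40 by 40×55 → 11×55, cost 11·40·55 = 24200; cumulative 25080; (M1·((M2·M3)·M4)): 12×11 by 11×55 → 12×55, cost 12·11·55 = 7260; cumulative 32340. Total 32340.
Order Q = (M1·(M2·(M3·M4))): (M3·M4): 2×40 by 40×55 → 2×55, cost 2·40·55 = 4400; (M2·(M3·M4)): 11×2 by 2×55 → 11×55, cost 11·2·55 = 1210; cumulative 5610; (M1·(M2·(M3·M4))): 12×11 by 11×55 → 12×55, cost 12·11·55 = 7260; cumulative 12870. Total 12870.
Difference: |32340 − 12870| = 19470.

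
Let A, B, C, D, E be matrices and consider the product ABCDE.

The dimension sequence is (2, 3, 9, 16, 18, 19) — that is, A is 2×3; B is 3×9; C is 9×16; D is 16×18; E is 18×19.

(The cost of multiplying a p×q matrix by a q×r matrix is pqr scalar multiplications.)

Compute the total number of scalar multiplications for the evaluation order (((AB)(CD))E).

3654

(AB): 2×3 by 3×9 → 2×9, cost 2·3·9 = 54
(CD): 9×16 by 16×18 → 9×18, cost 9·16·18 = 2592
((AB)(CD)): 2×9 by 9×18 → 2×18, cost 2·9·18 = 324; cumulative 2970
(((AB)(CD))E): 2×18 by 18×19 → 2×19, cost 2·18·19 = 684; cumulative 3654
Total: 3654 scalar multiplications.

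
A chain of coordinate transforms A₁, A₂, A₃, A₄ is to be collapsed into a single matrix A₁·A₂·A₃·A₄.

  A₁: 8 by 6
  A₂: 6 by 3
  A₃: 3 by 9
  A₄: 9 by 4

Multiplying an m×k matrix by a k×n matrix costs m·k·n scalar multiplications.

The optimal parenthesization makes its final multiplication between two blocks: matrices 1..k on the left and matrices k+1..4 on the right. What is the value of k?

Adjacent pairs: A₁A₂ = 8·6·3 = 144; A₂A₃ = 6·3·9 = 162; A₃A₄ = 3·9·4 = 108.
Length 3: A₁..A₃: k=1: 0+162+8·6·9=594; k=2: 144+0+8·3·9=360 → min 360 | A₂..A₄: k=2: 0+108+6·3·4=180; k=3: 162+0+6·9·4=378 → min 180.
Top-level splits: k=1: (A₁..A₁)·(A₂..A₄) → 0+180+8·6·4 = 372; k=2: (A₁..A₂)·(A₃..A₄) → 144+108+8·3·4 = 348; k=3: (A₁..A₃)·(A₄..A₄) → 360+0+8·9·4 = 648.
Best split is after A₂, i.e. k = 2.

2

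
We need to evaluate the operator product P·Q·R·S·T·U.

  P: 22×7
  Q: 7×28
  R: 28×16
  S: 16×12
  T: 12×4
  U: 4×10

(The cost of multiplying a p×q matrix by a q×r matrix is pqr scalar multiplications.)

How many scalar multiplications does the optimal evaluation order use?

4840

Adjacent pairs: PQ = 22·7·28 = 4312; QR = 7·28·16 = 3136; RS = 28·16·12 = 5376; ST = 16·12·4 = 768; TU = 12·4·10 = 480.
Length 3: P..R: k=1: 0+3136+22·7·16=5600; k=2: 4312+0+22·28·16=14168 → min 5600 | Q..S: k=2: 0+5376+7·28·12=7728; k=3: 3136+0+7·16·12=4480 → min 4480 | R..T: k=3: 0+768+28·16·4=2560; k=4: 5376+0+28·12·4=6720 → min 2560 | S..U: k=4: 0+480+16·12·10=2400; k=5: 768+0+16·4·10=1408 → min 1408.
Length 4: P..S: k=1: 0+4480+22·7·12=6328; k=2: 4312+5376+22·28·12=17080; k=3: 5600+0+22·16·12=9824 → min 6328 | Q..T: k=2: 0+2560+7·28·4=3344; k=3: 3136+768+7·16·4=4352; k=4: 4480+0+7·12·4=4816 → min 3344 | R..U: k=3: 0+1408+28·16·10=5888; k=4: 5376+480+28·12·10=9216; k=5: 2560+0+28·4·10=3680 → min 3680.
Length 5: P..T: k=1: 0+3344+22·7·4=3960; k=2: 4312+2560+22·28·4=9336; k=3: 5600+768+22·16·4=7776; k=4: 6328+0+22·12·4=7384 → min 3960 | Q..U: k=2: 0+3680+7·28·10=5640; k=3: 3136+1408+7·16·10=5664; k=4: 4480+480+7·12·10=5800; k=5: 3344+0+7·4·10=3624 → min 3624.
Length 6: P..U: k=1: 0+3624+22·7·10=5164; k=2: 4312+3680+22·28·10=14152; k=3: 5600+1408+22·16·10=10528; k=4: 6328+480+22·12·10=9448; k=5: 3960+0+22·4·10=4840 → min 4840.
Optimal order: ((P·(Q·(R·(S·T))))·U) with cost 4840.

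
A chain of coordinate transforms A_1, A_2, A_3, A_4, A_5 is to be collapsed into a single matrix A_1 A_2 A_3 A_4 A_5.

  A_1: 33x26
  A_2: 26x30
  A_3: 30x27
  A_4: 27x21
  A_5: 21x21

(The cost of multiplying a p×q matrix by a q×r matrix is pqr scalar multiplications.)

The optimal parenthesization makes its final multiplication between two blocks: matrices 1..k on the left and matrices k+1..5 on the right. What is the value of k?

Adjacent pairs: A_1A_2 = 33·26·30 = 25740; A_2A_3 = 26·30·27 = 21060; A_3A_4 = 30·27·21 = 17010; A_4A_5 = 27·21·21 = 11907.
Length 3: A_1..A_3: k=1: 0+21060+33·26·27=44226; k=2: 25740+0+33·30·27=52470 → min 44226 | A_2..A_4: k=2: 0+17010+26·30·21=33390; k=3: 21060+0+26·27·21=35802 → min 33390 | A_3..A_5: k=3: 0+11907+30·27·21=28917; k=4: 17010+0+30·21·21=30240 → min 28917.
Length 4: A_1..A_4: k=1: 0+33390+33·26·21=51408; k=2: 25740+17010+33·30·21=63540; k=3: 44226+0+33·27·21=62937 → min 51408 | A_2..A_5: k=2: 0+28917+26·30·21=45297; k=3: 21060+11907+26·27·21=47709; k=4: 33390+0+26·21·21=44856 → min 44856.
Top-level splits: k=1: (A_1..A_1)·(A_2..A_5) → 0+44856+33·26·21 = 62874; k=2: (A_1..A_2)·(A_3..A_5) → 25740+28917+33·30·21 = 75447; k=3: (A_1..A_3)·(A_4..A_5) → 44226+11907+33·27·21 = 74844; k=4: (A_1..A_4)·(A_5..A_5) → 51408+0+33·21·21 = 65961.
Best split is after A_1, i.e. k = 1.

1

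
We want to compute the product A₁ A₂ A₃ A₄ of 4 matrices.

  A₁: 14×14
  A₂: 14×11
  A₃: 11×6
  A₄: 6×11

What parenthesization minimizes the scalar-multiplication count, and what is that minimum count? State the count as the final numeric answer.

3024

Adjacent pairs: A₁A₂ = 14·14·11 = 2156; A₂A₃ = 14·11·6 = 924; A₃A₄ = 11·6·11 = 726.
Length 3: A₁..A₃: k=1: 0+924+14·14·6=2100; k=2: 2156+0+14·11·6=3080 → min 2100 | A₂..A₄: k=2: 0+726+14·11·11=2420; k=3: 924+0+14·6·11=1848 → min 1848.
Length 4: A₁..A₄: k=1: 0+1848+14·14·11=4004; k=2: 2156+726+14·11·11=4576; k=3: 2100+0+14·6·11=3024 → min 3024.
Optimal parenthesization: ((A₁ (A₂ A₃)) A₄) with cost 3024.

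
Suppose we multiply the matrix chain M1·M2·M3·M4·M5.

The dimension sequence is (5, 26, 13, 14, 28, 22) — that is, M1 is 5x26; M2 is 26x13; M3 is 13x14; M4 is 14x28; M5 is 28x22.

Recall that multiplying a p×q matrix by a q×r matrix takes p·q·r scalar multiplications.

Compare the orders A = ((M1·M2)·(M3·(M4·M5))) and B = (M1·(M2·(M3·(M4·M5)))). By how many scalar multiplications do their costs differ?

Order A = ((M1·M2)·(M3·(M4·M5))): (M1·M2): 5×26 by 26×13 → 5×13, cost 5·26·13 = 1690; (M4·M5): 14×28 by 28×22 → 14×22, cost 14·28·22 = 8624; (M3·(M4·M5)): 13×14 by 14×22 → 13×22, cost 13·14·22 = 4004; cumulative 12628; ((M1·M2)·(M3·(M4·M5))): 5×13 by 13×22 → 5×22, cost 5·13·22 = 1430; cumulative 15748. Total 15748.
Order B = (M1·(M2·(M3·(M4·M5)))): (M4·M5): 14×28 by 28×22 → 14×22, cost 14·28·22 = 8624; (M3·(M4·M5)): 13×14 by 14×22 → 13×22, cost 13·14·22 = 4004; cumulative 12628; (M2·(M3·(M4·M5))): 26×13 by 13×22 → 26×22, cost 26·13·22 = 7436; cumulative 20064; (M1·(M2·(M3·(M4·M5)))): 5×26 by 26×22 → 5×22, cost 5·26·22 = 2860; cumulative 22924. Total 22924.
Difference: |15748 − 22924| = 7176.

7176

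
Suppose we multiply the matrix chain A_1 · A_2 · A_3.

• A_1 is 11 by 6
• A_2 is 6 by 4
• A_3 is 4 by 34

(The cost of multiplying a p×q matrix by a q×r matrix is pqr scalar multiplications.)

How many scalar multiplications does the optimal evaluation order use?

1760

Order (A_1 · (A_2 · A_3)): (A_2 · A_3): 6×4 by 4×34 → 6×34, cost 6·4·34 = 816; (A_1 · (A_2 · A_3)): 11×6 by 6×34 → 11×34, cost 11·6·34 = 2244; cumulative 3060. Total 3060.
Order ((A_1 · A_2) · A_3): (A_1 · A_2): 11×6 by 6×4 → 11×4, cost 11·6·4 = 264; ((A_1 · A_2) · A_3): 11×4 by 4×34 → 11×34, cost 11·4·34 = 1496; cumulative 1760. Total 1760.
Minimum: 1760.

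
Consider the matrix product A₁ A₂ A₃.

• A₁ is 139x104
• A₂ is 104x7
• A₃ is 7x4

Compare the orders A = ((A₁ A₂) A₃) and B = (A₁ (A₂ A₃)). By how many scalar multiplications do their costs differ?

44348

Order A = ((A₁ A₂) A₃): (A₁ A₂): 139×104 by 104×7 → 139×7, cost 139·104·7 = 101192; ((A₁ A₂) A₃): 139×7 by 7×4 → 139×4, cost 139·7·4 = 3892; cumulative 105084. Total 105084.
Order B = (A₁ (A₂ A₃)): (A₂ A₃): 104×7 by 7×4 → 104×4, cost 104·7·4 = 2912; (A₁ (A₂ A₃)): 139×104 by 104×4 → 139×4, cost 139·104·4 = 57824; cumulative 60736. Total 60736.
Difference: |105084 − 60736| = 44348.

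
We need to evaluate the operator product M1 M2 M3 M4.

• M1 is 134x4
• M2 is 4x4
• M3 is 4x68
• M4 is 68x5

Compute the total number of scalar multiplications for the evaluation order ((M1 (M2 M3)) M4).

(M2 M3): 4×4 by 4×68 → 4×68, cost 4·4·68 = 1088
(M1 (M2 M3)): 134×4 by 4×68 → 134×68, cost 134·4·68 = 36448; cumulative 37536
((M1 (M2 M3)) M4): 134×68 by 68×5 → 134×5, cost 134·68·5 = 45560; cumulative 83096
Total: 83096 scalar multiplications.

83096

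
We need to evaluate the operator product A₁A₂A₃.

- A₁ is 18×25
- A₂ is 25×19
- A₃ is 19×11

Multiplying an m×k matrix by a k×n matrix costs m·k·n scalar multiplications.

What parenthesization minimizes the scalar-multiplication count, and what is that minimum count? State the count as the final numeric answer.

(A₁(A₂A₃)): cost 10175.
((A₁A₂)A₃): cost 12312.
Optimal: (A₁(A₂A₃)) with cost 10175.

10175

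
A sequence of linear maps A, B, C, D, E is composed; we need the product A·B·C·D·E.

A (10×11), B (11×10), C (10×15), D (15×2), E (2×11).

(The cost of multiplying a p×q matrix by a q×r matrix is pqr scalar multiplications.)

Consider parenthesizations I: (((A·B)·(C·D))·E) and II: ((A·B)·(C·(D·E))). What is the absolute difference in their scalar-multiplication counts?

Order I = (((A·B)·(C·D))·E): (A·B): 10×11 by 11×10 → 10×10, cost 10·11·10 = 1100; (C·D): 10×15 by 15×2 → 10×2, cost 10·15·2 = 300; ((A·B)·(C·D)): 10×10 by 10×2 → 10×2, cost 10·10·2 = 200; cumulative 1600; (((A·B)·(C·D))·E): 10×2 by 2×11 → 10×11, cost 10·2·11 = 220; cumulative 1820. Total 1820.
Order II = ((A·B)·(C·(D·E))): (A·B): 10×11 by 11×10 → 10×10, cost 10·11·10 = 1100; (D·E): 15×2 by 2×11 → 15×11, cost 15·2·11 = 330; (C·(D·E)): 10×15 by 15×11 → 10×11, cost 10·15·11 = 1650; cumulative 1980; ((A·B)·(C·(D·E))): 10×10 by 10×11 → 10×11, cost 10·10·11 = 1100; cumulative 4180. Total 4180.
Difference: |1820 − 4180| = 2360.

2360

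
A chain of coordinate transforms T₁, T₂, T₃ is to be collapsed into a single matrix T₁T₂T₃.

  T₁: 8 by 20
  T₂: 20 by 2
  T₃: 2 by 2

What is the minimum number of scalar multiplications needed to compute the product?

Order (T₁(T₂T₃)): (T₂T₃): 20×2 by 2×2 → 20×2, cost 20·2·2 = 80; (T₁(T₂T₃)): 8×20 by 20×2 → 8×2, cost 8·20·2 = 320; cumulative 400. Total 400.
Order ((T₁T₂)T₃): (T₁T₂): 8×20 by 20×2 → 8×2, cost 8·20·2 = 320; ((T₁T₂)T₃): 8×2 by 2×2 → 8×2, cost 8·2·2 = 32; cumulative 352. Total 352.
Minimum: 352.

352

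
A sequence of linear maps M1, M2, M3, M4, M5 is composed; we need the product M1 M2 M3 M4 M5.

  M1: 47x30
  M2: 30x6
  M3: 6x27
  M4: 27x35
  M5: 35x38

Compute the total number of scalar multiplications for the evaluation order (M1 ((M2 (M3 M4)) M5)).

105450

(M3 M4): 6×27 by 27×35 → 6×35, cost 6·27·35 = 5670
(M2 (M3 M4)): 30×6 by 6×35 → 30×35, cost 30·6·35 = 6300; cumulative 11970
((M2 (M3 M4)) M5): 30×35 by 35×38 → 30×38, cost 30·35·38 = 39900; cumulative 51870
(M1 ((M2 (M3 M4)) M5)): 47×30 by 30×38 → 47×38, cost 47·30·38 = 53580; cumulative 105450
Total: 105450 scalar multiplications.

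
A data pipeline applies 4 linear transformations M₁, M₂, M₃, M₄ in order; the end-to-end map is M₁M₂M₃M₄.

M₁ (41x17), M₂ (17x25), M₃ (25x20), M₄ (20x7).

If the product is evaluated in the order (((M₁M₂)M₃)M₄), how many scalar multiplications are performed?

43665

(M₁M₂): 41×17 by 17×25 → 41×25, cost 41·17·25 = 17425
((M₁M₂)M₃): 41×25 by 25×20 → 41×20, cost 41·25·20 = 20500; cumulative 37925
(((M₁M₂)M₃)M₄): 41×20 by 20×7 → 41×7, cost 41·20·7 = 5740; cumulative 43665
Total: 43665 scalar multiplications.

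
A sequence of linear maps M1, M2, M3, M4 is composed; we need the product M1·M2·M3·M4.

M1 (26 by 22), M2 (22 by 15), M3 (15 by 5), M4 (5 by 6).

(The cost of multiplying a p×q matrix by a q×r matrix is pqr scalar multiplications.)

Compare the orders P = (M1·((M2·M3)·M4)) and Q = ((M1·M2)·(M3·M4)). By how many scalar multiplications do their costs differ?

Order P = (M1·((M2·M3)·M4)): (M2·M3): 22×15 by 15×5 → 22×5, cost 22·15·5 = 1650; ((M2·M3)·M4): 22×5 by 5×6 → 22×6, cost 22·5·6 = 660; cumulative 2310; (M1·((M2·M3)·M4)): 26×22 by 22×6 → 26×6, cost 26·22·6 = 3432; cumulative 5742. Total 5742.
Order Q = ((M1·M2)·(M3·M4)): (M1·M2): 26×22 by 22×15 → 26×15, cost 26·22·15 = 8580; (M3·M4): 15×5 by 5×6 → 15×6, cost 15·5·6 = 450; ((M1·M2)·(M3·M4)): 26×15 by 15×6 → 26×6, cost 26·15·6 = 2340; cumulative 11370. Total 11370.
Difference: |5742 − 11370| = 5628.

5628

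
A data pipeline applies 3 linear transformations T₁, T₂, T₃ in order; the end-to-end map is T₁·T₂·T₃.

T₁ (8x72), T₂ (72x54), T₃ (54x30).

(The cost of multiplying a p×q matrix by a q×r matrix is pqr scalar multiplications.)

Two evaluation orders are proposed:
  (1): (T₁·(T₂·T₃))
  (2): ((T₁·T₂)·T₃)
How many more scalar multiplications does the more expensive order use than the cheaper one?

Order (1) = (T₁·(T₂·T₃)): (T₂·T₃): 72×54 by 54×30 → 72×30, cost 72·54·30 = 116640; (T₁·(T₂·T₃)): 8×72 by 72×30 → 8×30, cost 8·72·30 = 17280; cumulative 133920. Total 133920.
Order (2) = ((T₁·T₂)·T₃): (T₁·T₂): 8×72 by 72×54 → 8×54, cost 8·72·54 = 31104; ((T₁·T₂)·T₃): 8×54 by 54×30 → 8×30, cost 8·54·30 = 12960; cumulative 44064. Total 44064.
Difference: |133920 − 44064| = 89856.

89856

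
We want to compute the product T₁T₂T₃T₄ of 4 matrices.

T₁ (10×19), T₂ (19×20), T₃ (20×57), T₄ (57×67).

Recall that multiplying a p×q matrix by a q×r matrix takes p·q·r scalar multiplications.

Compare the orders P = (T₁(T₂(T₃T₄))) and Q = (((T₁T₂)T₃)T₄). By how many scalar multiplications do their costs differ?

61180

Order P = (T₁(T₂(T₃T₄))): (T₃T₄): 20×57 by 57×67 → 20×67, cost 20·57·67 = 76380; (T₂(T₃T₄)): 19×20 by 20×67 → 19×67, cost 19·20·67 = 25460; cumulative 101840; (T₁(T₂(T₃T₄))): 10×19 by 19×67 → 10×67, cost 10·19·67 = 12730; cumulative 114570. Total 114570.
Order Q = (((T₁T₂)T₃)T₄): (T₁T₂): 10×19 by 19×20 → 10×20, cost 10·19·20 = 3800; ((T₁T₂)T₃): 10×20 by 20×57 → 10×57, cost 10·20·57 = 11400; cumulative 15200; (((T₁T₂)T₃)T₄): 10×57 by 57×67 → 10×67, cost 10·57·67 = 38190; cumulative 53390. Total 53390.
Difference: |114570 − 53390| = 61180.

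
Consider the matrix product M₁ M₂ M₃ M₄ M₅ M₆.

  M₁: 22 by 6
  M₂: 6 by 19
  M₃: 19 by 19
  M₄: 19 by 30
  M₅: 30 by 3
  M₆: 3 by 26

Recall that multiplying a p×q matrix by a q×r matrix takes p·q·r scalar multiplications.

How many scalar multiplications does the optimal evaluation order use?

5247

Adjacent pairs: M₁M₂ = 22·6·19 = 2508; M₂M₃ = 6·19·19 = 2166; M₃M₄ = 19·19·30 = 10830; M₄M₅ = 19·30·3 = 1710; M₅M₆ = 30·3·26 = 2340.
Length 3: M₁..M₃: k=1: 0+2166+22·6·19=4674; k=2: 2508+0+22·19·19=10450 → min 4674 | M₂..M₄: k=2: 0+10830+6·19·30=14250; k=3: 2166+0+6·19·30=5586 → min 5586 | M₃..M₅: k=3: 0+1710+19·19·3=2793; k=4: 10830+0+19·30·3=12540 → min 2793 | M₄..M₆: k=4: 0+2340+19·30·26=17160; k=5: 1710+0+19·3·26=3192 → min 3192.
Length 4: M₁..M₄: k=1: 0+5586+22·6·30=9546; k=2: 2508+10830+22·19·30=25878; k=3: 4674+0+22·19·30=17214 → min 9546 | M₂..M₅: k=2: 0+2793+6·19·3=3135; k=3: 2166+1710+6·19·3=4218; k=4: 5586+0+6·30·3=6126 → min 3135 | M₃..M₆: k=3: 0+3192+19·19·26=12578; k=4: 10830+2340+19·30·26=27990; k=5: 2793+0+19·3·26=4275 → min 4275.
Length 5: M₁..M₅: k=1: 0+3135+22·6·3=3531; k=2: 2508+2793+22·19·3=6555; k=3: 4674+1710+22·19·3=7638; k=4: 9546+0+22·30·3=11526 → min 3531 | M₂..M₆: k=2: 0+4275+6·19·26=7239; k=3: 2166+3192+6·19·26=8322; k=4: 5586+2340+6·30·26=12606; k=5: 3135+0+6·3·26=3603 → min 3603.
Length 6: M₁..M₆: k=1: 0+3603+22·6·26=7035; k=2: 2508+4275+22·19·26=17651; k=3: 4674+3192+22·19·26=18734; k=4: 9546+2340+22·30·26=29046; k=5: 3531+0+22·3·26=5247 → min 5247.
Optimal order: ((M₁ (M₂ (M₃ (M₄ M₅)))) M₆) with cost 5247.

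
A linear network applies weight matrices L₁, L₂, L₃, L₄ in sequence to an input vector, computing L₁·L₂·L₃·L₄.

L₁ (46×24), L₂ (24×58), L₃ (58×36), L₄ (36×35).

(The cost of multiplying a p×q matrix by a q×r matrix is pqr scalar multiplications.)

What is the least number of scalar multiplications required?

118992

Adjacent pairs: L₁L₂ = 46·24·58 = 64032; L₂L₃ = 24·58·36 = 50112; L₃L₄ = 58·36·35 = 73080.
Length 3: L₁..L₃: k=1: 0+50112+46·24·36=89856; k=2: 64032+0+46·58·36=160080 → min 89856 | L₂..L₄: k=2: 0+73080+24·58·35=121800; k=3: 50112+0+24·36·35=80352 → min 80352.
Length 4: L₁..L₄: k=1: 0+80352+46·24·35=118992; k=2: 64032+73080+46·58·35=230492; k=3: 89856+0+46·36·35=147816 → min 118992.
Optimal order: (L₁·((L₂·L₃)·L₄)) with cost 118992.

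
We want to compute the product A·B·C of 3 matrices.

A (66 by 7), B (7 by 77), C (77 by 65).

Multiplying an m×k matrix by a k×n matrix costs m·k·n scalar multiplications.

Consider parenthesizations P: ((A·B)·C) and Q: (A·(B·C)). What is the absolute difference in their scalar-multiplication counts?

300839

Order P = ((A·B)·C): (A·B): 66×7 by 7×77 → 66×77, cost 66·7·77 = 35574; ((A·B)·C): 66×77 by 77×65 → 66×65, cost 66·77·65 = 330330; cumulative 365904. Total 365904.
Order Q = (A·(B·C)): (B·C): 7×77 by 77×65 → 7×65, cost 7·77·65 = 35035; (A·(B·C)): 66×7 by 7×65 → 66×65, cost 66·7·65 = 30030; cumulative 65065. Total 65065.
Difference: |365904 − 65065| = 300839.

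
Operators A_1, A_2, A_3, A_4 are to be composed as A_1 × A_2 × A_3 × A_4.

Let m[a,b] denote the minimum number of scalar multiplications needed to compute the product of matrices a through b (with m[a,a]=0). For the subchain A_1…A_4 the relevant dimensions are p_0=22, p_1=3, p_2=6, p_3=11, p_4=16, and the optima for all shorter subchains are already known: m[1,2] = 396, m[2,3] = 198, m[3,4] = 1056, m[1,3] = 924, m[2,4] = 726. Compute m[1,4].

1782

m[1,4] = min over k∈[1,3] of m[1,k]+m[k+1,4]+p_{0}·p_k·p_{4}.
k=1: 0 + 726 + 22·3·16 = 1782; k=2: 396 + 1056 + 22·6·16 = 3564; k=3: 924 + 0 + 22·11·16 = 4796.
Minimum: 1782 at k=1.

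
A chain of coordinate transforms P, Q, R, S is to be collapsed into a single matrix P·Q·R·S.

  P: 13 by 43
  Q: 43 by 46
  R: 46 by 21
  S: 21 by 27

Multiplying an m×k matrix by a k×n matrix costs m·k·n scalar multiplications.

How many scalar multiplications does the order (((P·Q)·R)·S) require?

45643

(P·Q): 13×43 by 43×46 → 13×46, cost 13·43·46 = 25714
((P·Q)·R): 13×46 by 46×21 → 13×21, cost 13·46·21 = 12558; cumulative 38272
(((P·Q)·R)·S): 13×21 by 21×27 → 13×27, cost 13·21·27 = 7371; cumulative 45643
Total: 45643 scalar multiplications.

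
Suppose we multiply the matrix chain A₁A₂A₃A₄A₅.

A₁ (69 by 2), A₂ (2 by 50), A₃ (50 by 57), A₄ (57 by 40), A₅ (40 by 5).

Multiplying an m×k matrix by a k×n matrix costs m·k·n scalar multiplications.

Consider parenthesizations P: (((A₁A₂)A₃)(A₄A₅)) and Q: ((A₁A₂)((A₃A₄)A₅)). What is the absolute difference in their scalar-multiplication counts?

86465

Order P = (((A₁A₂)A₃)(A₄A₅)): (A₁A₂): 69×2 by 2×50 → 69×50, cost 69·2·50 = 6900; ((A₁A₂)A₃): 69×50 by 50×57 → 69×57, cost 69·50·57 = 196650; cumulative 203550; (A₄A₅): 57×40 by 40×5 → 57×5, cost 57·40·5 = 11400; (((A₁A₂)A₃)(A₄A₅)): 69×57 by 57×5 → 69×5, cost 69·57·5 = 19665; cumulative 234615. Total 234615.
Order Q = ((A₁A₂)((A₃A₄)A₅)): (A₁A₂): 69×2 by 2×50 → 69×50, cost 69·2·50 = 6900; (A₃A₄): 50×57 by 57×40 → 50×40, cost 50·57·40 = 114000; ((A₃A₄)A₅): 50×40 by 40×5 → 50×5, cost 50·40·5 = 10000; cumulative 124000; ((A₁A₂)((A₃A₄)A₅)): 69×50 by 50×5 → 69×5, cost 69·50·5 = 17250; cumulative 148150. Total 148150.
Difference: |234615 − 148150| = 86465.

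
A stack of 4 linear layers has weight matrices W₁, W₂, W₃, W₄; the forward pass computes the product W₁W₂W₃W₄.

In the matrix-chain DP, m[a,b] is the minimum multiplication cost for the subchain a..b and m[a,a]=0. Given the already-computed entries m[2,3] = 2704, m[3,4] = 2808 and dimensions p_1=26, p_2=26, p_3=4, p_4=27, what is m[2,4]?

5512

m[2,4] = min over k∈[2,3] of m[2,k]+m[k+1,4]+p_{1}·p_k·p_{4}.
k=2: 0 + 2808 + 26·26·27 = 21060; k=3: 2704 + 0 + 26·4·27 = 5512.
Minimum: 5512 at k=3.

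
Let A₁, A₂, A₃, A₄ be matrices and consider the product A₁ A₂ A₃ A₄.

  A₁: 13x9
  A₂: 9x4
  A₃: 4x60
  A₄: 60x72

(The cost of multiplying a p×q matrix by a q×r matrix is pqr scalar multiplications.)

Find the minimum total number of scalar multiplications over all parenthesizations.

21492

Adjacent pairs: A₁A₂ = 13·9·4 = 468; A₂A₃ = 9·4·60 = 2160; A₃A₄ = 4·60·72 = 17280.
Length 3: A₁..A₃: k=1: 0+2160+13·9·60=9180; k=2: 468+0+13·4·60=3588 → min 3588 | A₂..A₄: k=2: 0+17280+9·4·72=19872; k=3: 2160+0+9·60·72=41040 → min 19872.
Length 4: A₁..A₄: k=1: 0+19872+13·9·72=28296; k=2: 468+17280+13·4·72=21492; k=3: 3588+0+13·60·72=59748 → min 21492.
Optimal order: ((A₁ A₂) (A₃ A₄)) with cost 21492.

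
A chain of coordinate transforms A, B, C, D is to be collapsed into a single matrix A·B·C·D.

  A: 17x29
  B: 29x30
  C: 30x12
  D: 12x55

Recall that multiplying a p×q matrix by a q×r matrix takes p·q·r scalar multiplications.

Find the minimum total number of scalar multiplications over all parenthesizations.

Adjacent pairs: AB = 17·29·30 = 14790; BC = 29·30·12 = 10440; CD = 30·12·55 = 19800.
Length 3: A..C: k=1: 0+10440+17·29·12=16356; k=2: 14790+0+17·30·12=20910 → min 16356 | B..D: k=2: 0+19800+29·30·55=67650; k=3: 10440+0+29·12·55=29580 → min 29580.
Length 4: A..D: k=1: 0+29580+17·29·55=56695; k=2: 14790+19800+17·30·55=62640; k=3: 16356+0+17·12·55=27576 → min 27576.
Optimal order: ((A·(B·C))·D) with cost 27576.

27576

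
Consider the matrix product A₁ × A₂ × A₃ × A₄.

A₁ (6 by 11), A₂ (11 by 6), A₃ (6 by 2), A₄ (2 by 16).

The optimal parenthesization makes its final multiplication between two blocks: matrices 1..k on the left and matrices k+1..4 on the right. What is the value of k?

Adjacent pairs: A₁A₂ = 6·11·6 = 396; A₂A₃ = 11·6·2 = 132; A₃A₄ = 6·2·16 = 192.
Length 3: A₁..A₃: k=1: 0+132+6·11·2=264; k=2: 396+0+6·6·2=468 → min 264 | A₂..A₄: k=2: 0+192+11·6·16=1248; k=3: 132+0+11·2·16=484 → min 484.
Top-level splits: k=1: (A₁..A₁)·(A₂..A₄) → 0+484+6·11·16 = 1540; k=2: (A₁..A₂)·(A₃..A₄) → 396+192+6·6·16 = 1164; k=3: (A₁..A₃)·(A₄..A₄) → 264+0+6·2·16 = 456.
Best split is after A₃, i.e. k = 3.

3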